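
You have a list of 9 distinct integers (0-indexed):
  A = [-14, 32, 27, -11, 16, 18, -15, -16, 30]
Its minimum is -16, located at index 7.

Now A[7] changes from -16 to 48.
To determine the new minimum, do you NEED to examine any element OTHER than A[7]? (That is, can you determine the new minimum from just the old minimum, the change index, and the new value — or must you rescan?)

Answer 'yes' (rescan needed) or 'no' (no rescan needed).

Answer: yes

Derivation:
Old min = -16 at index 7
Change at index 7: -16 -> 48
Index 7 WAS the min and new value 48 > old min -16. Must rescan other elements to find the new min.
Needs rescan: yes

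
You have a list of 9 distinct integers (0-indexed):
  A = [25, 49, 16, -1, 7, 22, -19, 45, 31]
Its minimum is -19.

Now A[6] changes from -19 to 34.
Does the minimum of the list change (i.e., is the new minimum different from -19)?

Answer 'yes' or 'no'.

Old min = -19
Change: A[6] -19 -> 34
Changed element was the min; new min must be rechecked.
New min = -1; changed? yes

Answer: yes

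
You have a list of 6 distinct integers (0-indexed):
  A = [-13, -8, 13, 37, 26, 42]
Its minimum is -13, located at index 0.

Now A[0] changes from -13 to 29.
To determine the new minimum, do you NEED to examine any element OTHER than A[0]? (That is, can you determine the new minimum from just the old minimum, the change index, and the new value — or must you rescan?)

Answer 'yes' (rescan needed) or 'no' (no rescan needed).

Answer: yes

Derivation:
Old min = -13 at index 0
Change at index 0: -13 -> 29
Index 0 WAS the min and new value 29 > old min -13. Must rescan other elements to find the new min.
Needs rescan: yes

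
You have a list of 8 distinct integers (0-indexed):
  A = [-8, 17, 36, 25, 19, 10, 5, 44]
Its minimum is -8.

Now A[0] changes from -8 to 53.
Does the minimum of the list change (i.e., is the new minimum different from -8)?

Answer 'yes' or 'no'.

Old min = -8
Change: A[0] -8 -> 53
Changed element was the min; new min must be rechecked.
New min = 5; changed? yes

Answer: yes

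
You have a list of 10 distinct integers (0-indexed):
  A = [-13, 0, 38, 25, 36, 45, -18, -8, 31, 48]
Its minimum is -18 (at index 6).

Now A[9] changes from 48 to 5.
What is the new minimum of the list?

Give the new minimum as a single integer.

Old min = -18 (at index 6)
Change: A[9] 48 -> 5
Changed element was NOT the old min.
  New min = min(old_min, new_val) = min(-18, 5) = -18

Answer: -18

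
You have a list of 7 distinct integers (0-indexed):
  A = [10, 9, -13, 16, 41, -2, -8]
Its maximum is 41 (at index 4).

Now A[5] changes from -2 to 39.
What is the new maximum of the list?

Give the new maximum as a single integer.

Answer: 41

Derivation:
Old max = 41 (at index 4)
Change: A[5] -2 -> 39
Changed element was NOT the old max.
  New max = max(old_max, new_val) = max(41, 39) = 41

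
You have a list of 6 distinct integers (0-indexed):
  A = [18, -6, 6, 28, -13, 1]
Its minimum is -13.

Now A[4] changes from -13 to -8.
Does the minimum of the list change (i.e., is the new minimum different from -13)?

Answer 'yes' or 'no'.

Old min = -13
Change: A[4] -13 -> -8
Changed element was the min; new min must be rechecked.
New min = -8; changed? yes

Answer: yes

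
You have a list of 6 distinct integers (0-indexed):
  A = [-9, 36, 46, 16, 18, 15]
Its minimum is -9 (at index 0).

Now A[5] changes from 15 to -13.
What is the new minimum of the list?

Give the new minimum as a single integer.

Answer: -13

Derivation:
Old min = -9 (at index 0)
Change: A[5] 15 -> -13
Changed element was NOT the old min.
  New min = min(old_min, new_val) = min(-9, -13) = -13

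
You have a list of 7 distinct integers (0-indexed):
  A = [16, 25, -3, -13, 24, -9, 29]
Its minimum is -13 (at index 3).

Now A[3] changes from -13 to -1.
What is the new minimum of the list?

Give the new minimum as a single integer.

Old min = -13 (at index 3)
Change: A[3] -13 -> -1
Changed element WAS the min. Need to check: is -1 still <= all others?
  Min of remaining elements: -9
  New min = min(-1, -9) = -9

Answer: -9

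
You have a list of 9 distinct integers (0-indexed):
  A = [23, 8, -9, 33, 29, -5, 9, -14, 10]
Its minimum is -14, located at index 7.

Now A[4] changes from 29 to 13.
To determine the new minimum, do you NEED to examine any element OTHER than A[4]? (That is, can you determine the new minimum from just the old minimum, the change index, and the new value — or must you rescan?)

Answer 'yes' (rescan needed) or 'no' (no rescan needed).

Old min = -14 at index 7
Change at index 4: 29 -> 13
Index 4 was NOT the min. New min = min(-14, 13). No rescan of other elements needed.
Needs rescan: no

Answer: no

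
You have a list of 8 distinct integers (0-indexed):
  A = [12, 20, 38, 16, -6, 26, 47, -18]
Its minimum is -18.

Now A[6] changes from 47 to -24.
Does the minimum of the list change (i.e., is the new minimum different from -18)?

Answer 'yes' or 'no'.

Old min = -18
Change: A[6] 47 -> -24
Changed element was NOT the min; min changes only if -24 < -18.
New min = -24; changed? yes

Answer: yes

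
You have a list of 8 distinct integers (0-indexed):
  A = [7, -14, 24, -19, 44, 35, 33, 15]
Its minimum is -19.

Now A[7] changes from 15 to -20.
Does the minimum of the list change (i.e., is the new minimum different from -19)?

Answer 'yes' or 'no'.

Old min = -19
Change: A[7] 15 -> -20
Changed element was NOT the min; min changes only if -20 < -19.
New min = -20; changed? yes

Answer: yes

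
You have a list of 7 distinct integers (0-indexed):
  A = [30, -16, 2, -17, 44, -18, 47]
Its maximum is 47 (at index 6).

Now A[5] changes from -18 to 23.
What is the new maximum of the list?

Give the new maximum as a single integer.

Old max = 47 (at index 6)
Change: A[5] -18 -> 23
Changed element was NOT the old max.
  New max = max(old_max, new_val) = max(47, 23) = 47

Answer: 47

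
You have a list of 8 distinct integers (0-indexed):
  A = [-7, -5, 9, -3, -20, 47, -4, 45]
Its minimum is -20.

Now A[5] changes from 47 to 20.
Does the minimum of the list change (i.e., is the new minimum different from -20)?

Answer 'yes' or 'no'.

Old min = -20
Change: A[5] 47 -> 20
Changed element was NOT the min; min changes only if 20 < -20.
New min = -20; changed? no

Answer: no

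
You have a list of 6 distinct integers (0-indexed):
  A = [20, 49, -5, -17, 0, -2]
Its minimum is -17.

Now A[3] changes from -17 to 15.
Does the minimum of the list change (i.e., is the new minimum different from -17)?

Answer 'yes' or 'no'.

Old min = -17
Change: A[3] -17 -> 15
Changed element was the min; new min must be rechecked.
New min = -5; changed? yes

Answer: yes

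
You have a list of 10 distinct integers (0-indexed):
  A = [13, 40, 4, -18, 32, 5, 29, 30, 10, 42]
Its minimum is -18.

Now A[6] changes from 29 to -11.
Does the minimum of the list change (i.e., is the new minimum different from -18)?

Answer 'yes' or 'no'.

Old min = -18
Change: A[6] 29 -> -11
Changed element was NOT the min; min changes only if -11 < -18.
New min = -18; changed? no

Answer: no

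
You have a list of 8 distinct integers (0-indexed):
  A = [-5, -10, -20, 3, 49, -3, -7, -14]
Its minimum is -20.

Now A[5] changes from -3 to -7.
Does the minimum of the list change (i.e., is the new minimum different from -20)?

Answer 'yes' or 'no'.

Old min = -20
Change: A[5] -3 -> -7
Changed element was NOT the min; min changes only if -7 < -20.
New min = -20; changed? no

Answer: no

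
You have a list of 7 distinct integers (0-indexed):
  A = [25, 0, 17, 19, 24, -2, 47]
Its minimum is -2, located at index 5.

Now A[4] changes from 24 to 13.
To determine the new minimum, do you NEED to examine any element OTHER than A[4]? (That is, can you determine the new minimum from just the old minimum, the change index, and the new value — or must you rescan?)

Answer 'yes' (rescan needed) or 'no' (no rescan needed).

Answer: no

Derivation:
Old min = -2 at index 5
Change at index 4: 24 -> 13
Index 4 was NOT the min. New min = min(-2, 13). No rescan of other elements needed.
Needs rescan: no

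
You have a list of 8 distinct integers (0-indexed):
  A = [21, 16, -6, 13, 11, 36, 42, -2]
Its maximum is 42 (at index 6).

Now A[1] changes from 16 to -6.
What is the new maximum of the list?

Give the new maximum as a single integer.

Old max = 42 (at index 6)
Change: A[1] 16 -> -6
Changed element was NOT the old max.
  New max = max(old_max, new_val) = max(42, -6) = 42

Answer: 42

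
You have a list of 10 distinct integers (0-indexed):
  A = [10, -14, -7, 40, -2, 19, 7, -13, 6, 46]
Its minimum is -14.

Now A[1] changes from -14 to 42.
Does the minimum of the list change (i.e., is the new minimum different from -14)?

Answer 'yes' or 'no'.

Answer: yes

Derivation:
Old min = -14
Change: A[1] -14 -> 42
Changed element was the min; new min must be rechecked.
New min = -13; changed? yes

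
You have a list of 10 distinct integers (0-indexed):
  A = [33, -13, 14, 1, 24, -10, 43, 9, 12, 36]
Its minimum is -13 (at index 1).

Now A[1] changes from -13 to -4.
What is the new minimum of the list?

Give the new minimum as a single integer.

Old min = -13 (at index 1)
Change: A[1] -13 -> -4
Changed element WAS the min. Need to check: is -4 still <= all others?
  Min of remaining elements: -10
  New min = min(-4, -10) = -10

Answer: -10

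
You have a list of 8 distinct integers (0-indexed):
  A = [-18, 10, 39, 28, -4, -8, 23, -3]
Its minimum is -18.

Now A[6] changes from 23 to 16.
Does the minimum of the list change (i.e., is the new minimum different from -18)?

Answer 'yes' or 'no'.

Answer: no

Derivation:
Old min = -18
Change: A[6] 23 -> 16
Changed element was NOT the min; min changes only if 16 < -18.
New min = -18; changed? no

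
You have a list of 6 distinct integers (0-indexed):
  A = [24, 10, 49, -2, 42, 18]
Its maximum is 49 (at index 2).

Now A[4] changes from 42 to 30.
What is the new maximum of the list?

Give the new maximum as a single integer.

Answer: 49

Derivation:
Old max = 49 (at index 2)
Change: A[4] 42 -> 30
Changed element was NOT the old max.
  New max = max(old_max, new_val) = max(49, 30) = 49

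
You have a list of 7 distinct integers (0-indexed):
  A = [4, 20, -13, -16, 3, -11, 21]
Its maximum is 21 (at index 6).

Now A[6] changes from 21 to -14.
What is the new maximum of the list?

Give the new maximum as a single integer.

Answer: 20

Derivation:
Old max = 21 (at index 6)
Change: A[6] 21 -> -14
Changed element WAS the max -> may need rescan.
  Max of remaining elements: 20
  New max = max(-14, 20) = 20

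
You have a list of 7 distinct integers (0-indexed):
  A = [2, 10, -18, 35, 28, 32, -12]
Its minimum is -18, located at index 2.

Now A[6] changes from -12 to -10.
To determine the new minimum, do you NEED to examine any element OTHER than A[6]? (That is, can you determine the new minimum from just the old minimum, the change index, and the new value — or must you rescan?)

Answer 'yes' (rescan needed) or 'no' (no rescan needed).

Answer: no

Derivation:
Old min = -18 at index 2
Change at index 6: -12 -> -10
Index 6 was NOT the min. New min = min(-18, -10). No rescan of other elements needed.
Needs rescan: no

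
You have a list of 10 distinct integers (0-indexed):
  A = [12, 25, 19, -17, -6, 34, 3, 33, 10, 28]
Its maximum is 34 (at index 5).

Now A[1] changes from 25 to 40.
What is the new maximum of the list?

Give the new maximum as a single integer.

Answer: 40

Derivation:
Old max = 34 (at index 5)
Change: A[1] 25 -> 40
Changed element was NOT the old max.
  New max = max(old_max, new_val) = max(34, 40) = 40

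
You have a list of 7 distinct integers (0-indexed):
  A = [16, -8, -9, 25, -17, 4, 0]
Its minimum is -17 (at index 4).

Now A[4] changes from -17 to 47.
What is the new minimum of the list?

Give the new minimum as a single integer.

Answer: -9

Derivation:
Old min = -17 (at index 4)
Change: A[4] -17 -> 47
Changed element WAS the min. Need to check: is 47 still <= all others?
  Min of remaining elements: -9
  New min = min(47, -9) = -9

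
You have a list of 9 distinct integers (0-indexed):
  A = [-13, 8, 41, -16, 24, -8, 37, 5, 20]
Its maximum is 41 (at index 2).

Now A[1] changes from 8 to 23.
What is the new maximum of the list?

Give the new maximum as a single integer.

Old max = 41 (at index 2)
Change: A[1] 8 -> 23
Changed element was NOT the old max.
  New max = max(old_max, new_val) = max(41, 23) = 41

Answer: 41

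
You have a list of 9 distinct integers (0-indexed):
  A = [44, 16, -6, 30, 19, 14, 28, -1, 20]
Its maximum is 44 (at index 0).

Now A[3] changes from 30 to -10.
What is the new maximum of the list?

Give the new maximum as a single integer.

Old max = 44 (at index 0)
Change: A[3] 30 -> -10
Changed element was NOT the old max.
  New max = max(old_max, new_val) = max(44, -10) = 44

Answer: 44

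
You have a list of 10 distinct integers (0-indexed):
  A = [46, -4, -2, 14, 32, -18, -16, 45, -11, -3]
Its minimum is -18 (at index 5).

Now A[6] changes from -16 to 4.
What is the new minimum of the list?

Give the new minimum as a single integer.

Old min = -18 (at index 5)
Change: A[6] -16 -> 4
Changed element was NOT the old min.
  New min = min(old_min, new_val) = min(-18, 4) = -18

Answer: -18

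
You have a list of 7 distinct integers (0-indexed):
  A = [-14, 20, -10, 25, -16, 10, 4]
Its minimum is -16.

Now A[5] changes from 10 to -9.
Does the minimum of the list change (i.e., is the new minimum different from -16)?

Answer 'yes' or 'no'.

Answer: no

Derivation:
Old min = -16
Change: A[5] 10 -> -9
Changed element was NOT the min; min changes only if -9 < -16.
New min = -16; changed? no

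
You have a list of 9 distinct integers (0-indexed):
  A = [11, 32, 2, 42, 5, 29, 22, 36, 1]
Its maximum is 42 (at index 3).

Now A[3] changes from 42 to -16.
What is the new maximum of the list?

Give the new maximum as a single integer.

Answer: 36

Derivation:
Old max = 42 (at index 3)
Change: A[3] 42 -> -16
Changed element WAS the max -> may need rescan.
  Max of remaining elements: 36
  New max = max(-16, 36) = 36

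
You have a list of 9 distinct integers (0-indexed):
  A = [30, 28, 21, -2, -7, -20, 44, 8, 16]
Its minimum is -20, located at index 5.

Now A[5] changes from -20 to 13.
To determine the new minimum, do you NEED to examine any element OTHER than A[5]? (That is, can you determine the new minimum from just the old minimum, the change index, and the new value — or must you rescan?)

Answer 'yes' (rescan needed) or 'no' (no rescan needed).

Old min = -20 at index 5
Change at index 5: -20 -> 13
Index 5 WAS the min and new value 13 > old min -20. Must rescan other elements to find the new min.
Needs rescan: yes

Answer: yes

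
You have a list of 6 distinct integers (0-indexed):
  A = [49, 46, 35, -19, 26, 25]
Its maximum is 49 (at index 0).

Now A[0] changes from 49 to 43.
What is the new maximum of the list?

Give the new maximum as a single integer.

Old max = 49 (at index 0)
Change: A[0] 49 -> 43
Changed element WAS the max -> may need rescan.
  Max of remaining elements: 46
  New max = max(43, 46) = 46

Answer: 46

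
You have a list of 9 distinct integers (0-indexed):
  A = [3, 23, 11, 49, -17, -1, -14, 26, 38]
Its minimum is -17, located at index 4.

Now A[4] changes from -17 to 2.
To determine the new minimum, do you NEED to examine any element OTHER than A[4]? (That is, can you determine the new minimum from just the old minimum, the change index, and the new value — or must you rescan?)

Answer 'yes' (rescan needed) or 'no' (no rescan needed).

Answer: yes

Derivation:
Old min = -17 at index 4
Change at index 4: -17 -> 2
Index 4 WAS the min and new value 2 > old min -17. Must rescan other elements to find the new min.
Needs rescan: yes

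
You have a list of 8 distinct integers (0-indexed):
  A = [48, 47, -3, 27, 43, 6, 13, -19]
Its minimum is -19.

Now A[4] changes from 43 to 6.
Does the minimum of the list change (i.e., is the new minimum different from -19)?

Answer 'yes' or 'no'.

Old min = -19
Change: A[4] 43 -> 6
Changed element was NOT the min; min changes only if 6 < -19.
New min = -19; changed? no

Answer: no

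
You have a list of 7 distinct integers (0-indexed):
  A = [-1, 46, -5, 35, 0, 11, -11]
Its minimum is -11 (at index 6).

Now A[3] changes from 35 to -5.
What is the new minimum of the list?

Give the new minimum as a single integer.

Answer: -11

Derivation:
Old min = -11 (at index 6)
Change: A[3] 35 -> -5
Changed element was NOT the old min.
  New min = min(old_min, new_val) = min(-11, -5) = -11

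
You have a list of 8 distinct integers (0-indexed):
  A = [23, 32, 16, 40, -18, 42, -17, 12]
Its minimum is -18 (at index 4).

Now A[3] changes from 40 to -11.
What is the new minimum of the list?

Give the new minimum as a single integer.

Answer: -18

Derivation:
Old min = -18 (at index 4)
Change: A[3] 40 -> -11
Changed element was NOT the old min.
  New min = min(old_min, new_val) = min(-18, -11) = -18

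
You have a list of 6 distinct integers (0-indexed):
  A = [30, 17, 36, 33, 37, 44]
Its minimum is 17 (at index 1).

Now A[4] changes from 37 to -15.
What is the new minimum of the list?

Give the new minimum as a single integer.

Answer: -15

Derivation:
Old min = 17 (at index 1)
Change: A[4] 37 -> -15
Changed element was NOT the old min.
  New min = min(old_min, new_val) = min(17, -15) = -15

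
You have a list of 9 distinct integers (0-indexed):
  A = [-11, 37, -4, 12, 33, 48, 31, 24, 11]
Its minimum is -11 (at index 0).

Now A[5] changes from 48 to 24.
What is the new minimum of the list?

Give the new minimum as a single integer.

Answer: -11

Derivation:
Old min = -11 (at index 0)
Change: A[5] 48 -> 24
Changed element was NOT the old min.
  New min = min(old_min, new_val) = min(-11, 24) = -11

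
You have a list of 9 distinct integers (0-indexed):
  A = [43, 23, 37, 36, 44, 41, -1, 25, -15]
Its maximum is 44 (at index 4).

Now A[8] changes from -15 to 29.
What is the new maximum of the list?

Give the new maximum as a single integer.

Old max = 44 (at index 4)
Change: A[8] -15 -> 29
Changed element was NOT the old max.
  New max = max(old_max, new_val) = max(44, 29) = 44

Answer: 44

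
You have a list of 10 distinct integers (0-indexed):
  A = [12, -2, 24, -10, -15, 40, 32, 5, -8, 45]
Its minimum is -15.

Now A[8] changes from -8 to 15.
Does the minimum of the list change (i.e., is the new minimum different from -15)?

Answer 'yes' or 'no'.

Old min = -15
Change: A[8] -8 -> 15
Changed element was NOT the min; min changes only if 15 < -15.
New min = -15; changed? no

Answer: no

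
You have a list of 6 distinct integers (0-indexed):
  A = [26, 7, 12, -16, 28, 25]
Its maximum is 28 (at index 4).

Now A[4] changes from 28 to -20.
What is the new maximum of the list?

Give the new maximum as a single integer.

Answer: 26

Derivation:
Old max = 28 (at index 4)
Change: A[4] 28 -> -20
Changed element WAS the max -> may need rescan.
  Max of remaining elements: 26
  New max = max(-20, 26) = 26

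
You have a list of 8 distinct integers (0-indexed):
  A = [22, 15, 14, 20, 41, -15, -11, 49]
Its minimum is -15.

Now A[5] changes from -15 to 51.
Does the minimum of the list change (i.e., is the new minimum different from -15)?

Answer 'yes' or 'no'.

Old min = -15
Change: A[5] -15 -> 51
Changed element was the min; new min must be rechecked.
New min = -11; changed? yes

Answer: yes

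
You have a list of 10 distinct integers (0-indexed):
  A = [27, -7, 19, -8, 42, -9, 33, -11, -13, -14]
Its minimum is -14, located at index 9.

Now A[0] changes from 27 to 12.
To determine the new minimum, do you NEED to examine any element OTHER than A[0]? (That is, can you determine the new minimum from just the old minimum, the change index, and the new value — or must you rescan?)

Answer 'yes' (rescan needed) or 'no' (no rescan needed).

Old min = -14 at index 9
Change at index 0: 27 -> 12
Index 0 was NOT the min. New min = min(-14, 12). No rescan of other elements needed.
Needs rescan: no

Answer: no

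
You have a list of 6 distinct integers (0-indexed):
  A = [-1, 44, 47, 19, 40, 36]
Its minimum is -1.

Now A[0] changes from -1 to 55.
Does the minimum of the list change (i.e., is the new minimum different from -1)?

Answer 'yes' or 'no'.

Old min = -1
Change: A[0] -1 -> 55
Changed element was the min; new min must be rechecked.
New min = 19; changed? yes

Answer: yes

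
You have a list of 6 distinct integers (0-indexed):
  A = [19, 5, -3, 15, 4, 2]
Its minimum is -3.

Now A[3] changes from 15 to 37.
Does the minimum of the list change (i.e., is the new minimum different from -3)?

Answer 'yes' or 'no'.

Answer: no

Derivation:
Old min = -3
Change: A[3] 15 -> 37
Changed element was NOT the min; min changes only if 37 < -3.
New min = -3; changed? no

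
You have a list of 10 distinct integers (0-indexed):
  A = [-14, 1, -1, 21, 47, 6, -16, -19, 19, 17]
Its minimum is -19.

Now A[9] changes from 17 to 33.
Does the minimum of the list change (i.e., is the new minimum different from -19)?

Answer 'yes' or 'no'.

Old min = -19
Change: A[9] 17 -> 33
Changed element was NOT the min; min changes only if 33 < -19.
New min = -19; changed? no

Answer: no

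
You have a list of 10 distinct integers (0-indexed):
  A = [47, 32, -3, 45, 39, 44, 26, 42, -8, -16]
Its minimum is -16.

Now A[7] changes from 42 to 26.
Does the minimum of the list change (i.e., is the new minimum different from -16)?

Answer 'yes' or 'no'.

Answer: no

Derivation:
Old min = -16
Change: A[7] 42 -> 26
Changed element was NOT the min; min changes only if 26 < -16.
New min = -16; changed? no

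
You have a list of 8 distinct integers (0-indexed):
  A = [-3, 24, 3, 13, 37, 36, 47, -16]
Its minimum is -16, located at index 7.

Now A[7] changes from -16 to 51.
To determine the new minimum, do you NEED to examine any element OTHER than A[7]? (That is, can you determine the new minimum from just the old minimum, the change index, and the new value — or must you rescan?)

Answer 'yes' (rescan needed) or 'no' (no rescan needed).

Answer: yes

Derivation:
Old min = -16 at index 7
Change at index 7: -16 -> 51
Index 7 WAS the min and new value 51 > old min -16. Must rescan other elements to find the new min.
Needs rescan: yes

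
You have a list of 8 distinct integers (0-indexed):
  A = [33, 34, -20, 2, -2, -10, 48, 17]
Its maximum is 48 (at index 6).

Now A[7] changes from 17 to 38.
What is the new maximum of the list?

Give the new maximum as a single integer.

Old max = 48 (at index 6)
Change: A[7] 17 -> 38
Changed element was NOT the old max.
  New max = max(old_max, new_val) = max(48, 38) = 48

Answer: 48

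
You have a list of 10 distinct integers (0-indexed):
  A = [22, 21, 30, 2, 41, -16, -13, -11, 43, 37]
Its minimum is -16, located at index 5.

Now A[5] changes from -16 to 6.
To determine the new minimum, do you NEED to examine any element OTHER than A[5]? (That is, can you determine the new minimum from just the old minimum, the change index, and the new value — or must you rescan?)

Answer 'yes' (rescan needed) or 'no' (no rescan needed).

Old min = -16 at index 5
Change at index 5: -16 -> 6
Index 5 WAS the min and new value 6 > old min -16. Must rescan other elements to find the new min.
Needs rescan: yes

Answer: yes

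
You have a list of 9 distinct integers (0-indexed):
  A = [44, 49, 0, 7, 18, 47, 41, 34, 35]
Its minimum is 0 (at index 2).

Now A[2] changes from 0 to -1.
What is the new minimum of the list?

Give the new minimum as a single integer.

Answer: -1

Derivation:
Old min = 0 (at index 2)
Change: A[2] 0 -> -1
Changed element WAS the min. Need to check: is -1 still <= all others?
  Min of remaining elements: 7
  New min = min(-1, 7) = -1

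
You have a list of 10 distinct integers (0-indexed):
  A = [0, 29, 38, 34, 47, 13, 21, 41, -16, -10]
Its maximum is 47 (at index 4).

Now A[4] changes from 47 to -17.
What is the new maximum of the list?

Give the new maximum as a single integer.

Answer: 41

Derivation:
Old max = 47 (at index 4)
Change: A[4] 47 -> -17
Changed element WAS the max -> may need rescan.
  Max of remaining elements: 41
  New max = max(-17, 41) = 41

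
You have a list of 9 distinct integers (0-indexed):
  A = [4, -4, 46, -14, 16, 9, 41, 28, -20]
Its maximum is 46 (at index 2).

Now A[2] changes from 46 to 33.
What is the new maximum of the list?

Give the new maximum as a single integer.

Answer: 41

Derivation:
Old max = 46 (at index 2)
Change: A[2] 46 -> 33
Changed element WAS the max -> may need rescan.
  Max of remaining elements: 41
  New max = max(33, 41) = 41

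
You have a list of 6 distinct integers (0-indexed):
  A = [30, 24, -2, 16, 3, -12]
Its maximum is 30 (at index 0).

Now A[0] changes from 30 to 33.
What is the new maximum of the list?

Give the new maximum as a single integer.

Answer: 33

Derivation:
Old max = 30 (at index 0)
Change: A[0] 30 -> 33
Changed element WAS the max -> may need rescan.
  Max of remaining elements: 24
  New max = max(33, 24) = 33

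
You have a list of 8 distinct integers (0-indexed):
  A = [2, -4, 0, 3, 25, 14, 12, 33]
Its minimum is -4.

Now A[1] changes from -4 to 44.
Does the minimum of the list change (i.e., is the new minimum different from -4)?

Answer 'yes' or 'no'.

Old min = -4
Change: A[1] -4 -> 44
Changed element was the min; new min must be rechecked.
New min = 0; changed? yes

Answer: yes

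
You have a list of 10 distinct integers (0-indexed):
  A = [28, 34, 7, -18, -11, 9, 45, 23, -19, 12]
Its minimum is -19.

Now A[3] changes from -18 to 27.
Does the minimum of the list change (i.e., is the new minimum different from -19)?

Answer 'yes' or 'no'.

Old min = -19
Change: A[3] -18 -> 27
Changed element was NOT the min; min changes only if 27 < -19.
New min = -19; changed? no

Answer: no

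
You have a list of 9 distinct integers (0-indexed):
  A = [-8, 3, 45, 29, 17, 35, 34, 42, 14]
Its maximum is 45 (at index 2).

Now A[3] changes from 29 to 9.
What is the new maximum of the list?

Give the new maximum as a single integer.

Answer: 45

Derivation:
Old max = 45 (at index 2)
Change: A[3] 29 -> 9
Changed element was NOT the old max.
  New max = max(old_max, new_val) = max(45, 9) = 45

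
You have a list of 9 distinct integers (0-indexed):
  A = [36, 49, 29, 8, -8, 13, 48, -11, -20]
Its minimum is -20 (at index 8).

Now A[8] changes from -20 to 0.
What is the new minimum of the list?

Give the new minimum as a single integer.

Old min = -20 (at index 8)
Change: A[8] -20 -> 0
Changed element WAS the min. Need to check: is 0 still <= all others?
  Min of remaining elements: -11
  New min = min(0, -11) = -11

Answer: -11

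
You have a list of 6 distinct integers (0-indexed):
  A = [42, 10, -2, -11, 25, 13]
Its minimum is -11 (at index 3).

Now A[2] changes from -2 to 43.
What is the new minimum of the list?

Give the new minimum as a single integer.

Answer: -11

Derivation:
Old min = -11 (at index 3)
Change: A[2] -2 -> 43
Changed element was NOT the old min.
  New min = min(old_min, new_val) = min(-11, 43) = -11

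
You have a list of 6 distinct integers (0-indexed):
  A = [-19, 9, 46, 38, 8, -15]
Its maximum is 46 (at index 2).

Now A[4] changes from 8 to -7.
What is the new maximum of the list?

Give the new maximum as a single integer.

Old max = 46 (at index 2)
Change: A[4] 8 -> -7
Changed element was NOT the old max.
  New max = max(old_max, new_val) = max(46, -7) = 46

Answer: 46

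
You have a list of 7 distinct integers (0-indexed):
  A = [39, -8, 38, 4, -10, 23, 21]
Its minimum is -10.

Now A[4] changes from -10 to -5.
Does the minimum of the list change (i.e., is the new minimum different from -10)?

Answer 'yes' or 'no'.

Answer: yes

Derivation:
Old min = -10
Change: A[4] -10 -> -5
Changed element was the min; new min must be rechecked.
New min = -8; changed? yes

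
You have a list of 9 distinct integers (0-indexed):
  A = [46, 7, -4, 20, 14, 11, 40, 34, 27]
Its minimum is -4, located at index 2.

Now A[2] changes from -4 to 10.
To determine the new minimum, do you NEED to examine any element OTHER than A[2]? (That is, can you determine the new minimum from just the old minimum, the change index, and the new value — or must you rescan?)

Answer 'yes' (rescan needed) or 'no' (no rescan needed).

Answer: yes

Derivation:
Old min = -4 at index 2
Change at index 2: -4 -> 10
Index 2 WAS the min and new value 10 > old min -4. Must rescan other elements to find the new min.
Needs rescan: yes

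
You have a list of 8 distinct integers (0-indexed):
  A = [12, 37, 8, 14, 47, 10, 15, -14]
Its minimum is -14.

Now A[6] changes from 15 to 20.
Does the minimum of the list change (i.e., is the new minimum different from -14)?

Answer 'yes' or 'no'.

Answer: no

Derivation:
Old min = -14
Change: A[6] 15 -> 20
Changed element was NOT the min; min changes only if 20 < -14.
New min = -14; changed? no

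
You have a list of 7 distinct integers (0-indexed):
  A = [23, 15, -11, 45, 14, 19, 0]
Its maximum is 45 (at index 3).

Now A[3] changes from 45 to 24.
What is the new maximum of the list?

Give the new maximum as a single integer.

Answer: 24

Derivation:
Old max = 45 (at index 3)
Change: A[3] 45 -> 24
Changed element WAS the max -> may need rescan.
  Max of remaining elements: 23
  New max = max(24, 23) = 24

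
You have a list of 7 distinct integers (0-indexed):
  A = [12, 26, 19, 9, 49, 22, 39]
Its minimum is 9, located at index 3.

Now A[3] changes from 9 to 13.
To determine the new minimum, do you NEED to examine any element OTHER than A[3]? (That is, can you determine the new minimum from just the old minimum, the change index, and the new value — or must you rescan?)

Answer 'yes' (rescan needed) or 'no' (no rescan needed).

Answer: yes

Derivation:
Old min = 9 at index 3
Change at index 3: 9 -> 13
Index 3 WAS the min and new value 13 > old min 9. Must rescan other elements to find the new min.
Needs rescan: yes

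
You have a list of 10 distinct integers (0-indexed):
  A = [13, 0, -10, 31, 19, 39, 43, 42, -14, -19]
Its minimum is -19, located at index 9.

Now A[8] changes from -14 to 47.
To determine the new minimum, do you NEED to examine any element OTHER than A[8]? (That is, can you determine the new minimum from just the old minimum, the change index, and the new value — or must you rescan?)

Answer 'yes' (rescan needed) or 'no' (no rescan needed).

Answer: no

Derivation:
Old min = -19 at index 9
Change at index 8: -14 -> 47
Index 8 was NOT the min. New min = min(-19, 47). No rescan of other elements needed.
Needs rescan: no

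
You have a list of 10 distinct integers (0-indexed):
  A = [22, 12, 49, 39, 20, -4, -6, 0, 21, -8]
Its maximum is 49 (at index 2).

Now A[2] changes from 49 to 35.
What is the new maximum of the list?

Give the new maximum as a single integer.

Old max = 49 (at index 2)
Change: A[2] 49 -> 35
Changed element WAS the max -> may need rescan.
  Max of remaining elements: 39
  New max = max(35, 39) = 39

Answer: 39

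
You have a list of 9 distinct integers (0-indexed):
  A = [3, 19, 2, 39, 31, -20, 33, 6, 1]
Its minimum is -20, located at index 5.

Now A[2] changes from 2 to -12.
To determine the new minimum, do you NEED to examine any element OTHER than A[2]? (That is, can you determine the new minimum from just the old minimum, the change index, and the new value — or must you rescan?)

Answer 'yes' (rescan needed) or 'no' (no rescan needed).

Old min = -20 at index 5
Change at index 2: 2 -> -12
Index 2 was NOT the min. New min = min(-20, -12). No rescan of other elements needed.
Needs rescan: no

Answer: no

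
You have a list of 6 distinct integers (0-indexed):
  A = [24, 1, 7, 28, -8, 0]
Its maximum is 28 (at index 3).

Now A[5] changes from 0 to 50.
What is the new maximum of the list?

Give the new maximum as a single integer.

Answer: 50

Derivation:
Old max = 28 (at index 3)
Change: A[5] 0 -> 50
Changed element was NOT the old max.
  New max = max(old_max, new_val) = max(28, 50) = 50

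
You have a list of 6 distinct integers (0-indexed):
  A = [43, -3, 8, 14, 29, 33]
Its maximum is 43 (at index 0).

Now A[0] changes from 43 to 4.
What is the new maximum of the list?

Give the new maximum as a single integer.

Old max = 43 (at index 0)
Change: A[0] 43 -> 4
Changed element WAS the max -> may need rescan.
  Max of remaining elements: 33
  New max = max(4, 33) = 33

Answer: 33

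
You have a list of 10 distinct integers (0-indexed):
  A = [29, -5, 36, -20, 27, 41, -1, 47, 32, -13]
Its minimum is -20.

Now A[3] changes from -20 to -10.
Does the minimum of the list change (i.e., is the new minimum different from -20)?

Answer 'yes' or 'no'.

Answer: yes

Derivation:
Old min = -20
Change: A[3] -20 -> -10
Changed element was the min; new min must be rechecked.
New min = -13; changed? yes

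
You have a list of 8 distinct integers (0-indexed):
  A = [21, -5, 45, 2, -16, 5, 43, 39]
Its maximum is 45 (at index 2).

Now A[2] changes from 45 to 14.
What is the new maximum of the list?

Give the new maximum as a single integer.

Old max = 45 (at index 2)
Change: A[2] 45 -> 14
Changed element WAS the max -> may need rescan.
  Max of remaining elements: 43
  New max = max(14, 43) = 43

Answer: 43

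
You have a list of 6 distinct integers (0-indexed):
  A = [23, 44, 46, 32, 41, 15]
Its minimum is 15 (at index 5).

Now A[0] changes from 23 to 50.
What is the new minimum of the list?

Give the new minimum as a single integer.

Answer: 15

Derivation:
Old min = 15 (at index 5)
Change: A[0] 23 -> 50
Changed element was NOT the old min.
  New min = min(old_min, new_val) = min(15, 50) = 15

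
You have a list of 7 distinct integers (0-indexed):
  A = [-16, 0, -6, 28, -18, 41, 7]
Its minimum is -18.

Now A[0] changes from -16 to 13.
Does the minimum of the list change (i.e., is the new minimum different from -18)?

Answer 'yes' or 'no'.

Answer: no

Derivation:
Old min = -18
Change: A[0] -16 -> 13
Changed element was NOT the min; min changes only if 13 < -18.
New min = -18; changed? no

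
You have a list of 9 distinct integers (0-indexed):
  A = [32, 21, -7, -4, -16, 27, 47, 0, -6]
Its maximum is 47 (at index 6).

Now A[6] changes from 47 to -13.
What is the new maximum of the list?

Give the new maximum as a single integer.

Answer: 32

Derivation:
Old max = 47 (at index 6)
Change: A[6] 47 -> -13
Changed element WAS the max -> may need rescan.
  Max of remaining elements: 32
  New max = max(-13, 32) = 32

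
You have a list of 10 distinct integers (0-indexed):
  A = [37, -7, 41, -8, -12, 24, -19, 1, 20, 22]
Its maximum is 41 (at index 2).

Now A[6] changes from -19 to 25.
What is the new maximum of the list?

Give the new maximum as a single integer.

Old max = 41 (at index 2)
Change: A[6] -19 -> 25
Changed element was NOT the old max.
  New max = max(old_max, new_val) = max(41, 25) = 41

Answer: 41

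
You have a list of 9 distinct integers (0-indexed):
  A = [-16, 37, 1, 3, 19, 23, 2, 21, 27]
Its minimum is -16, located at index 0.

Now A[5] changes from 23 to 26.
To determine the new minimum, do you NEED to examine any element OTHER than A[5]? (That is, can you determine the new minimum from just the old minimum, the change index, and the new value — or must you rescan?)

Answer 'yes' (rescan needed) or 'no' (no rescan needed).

Old min = -16 at index 0
Change at index 5: 23 -> 26
Index 5 was NOT the min. New min = min(-16, 26). No rescan of other elements needed.
Needs rescan: no

Answer: no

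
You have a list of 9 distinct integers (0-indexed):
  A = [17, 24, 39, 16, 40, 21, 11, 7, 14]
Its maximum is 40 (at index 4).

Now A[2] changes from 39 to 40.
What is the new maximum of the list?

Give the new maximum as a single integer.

Answer: 40

Derivation:
Old max = 40 (at index 4)
Change: A[2] 39 -> 40
Changed element was NOT the old max.
  New max = max(old_max, new_val) = max(40, 40) = 40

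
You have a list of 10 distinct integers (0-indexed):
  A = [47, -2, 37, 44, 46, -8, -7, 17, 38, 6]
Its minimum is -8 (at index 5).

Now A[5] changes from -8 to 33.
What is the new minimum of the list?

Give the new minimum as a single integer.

Answer: -7

Derivation:
Old min = -8 (at index 5)
Change: A[5] -8 -> 33
Changed element WAS the min. Need to check: is 33 still <= all others?
  Min of remaining elements: -7
  New min = min(33, -7) = -7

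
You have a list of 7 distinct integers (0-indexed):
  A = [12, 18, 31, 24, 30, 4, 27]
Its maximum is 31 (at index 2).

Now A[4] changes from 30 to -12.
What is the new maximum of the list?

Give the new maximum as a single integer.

Answer: 31

Derivation:
Old max = 31 (at index 2)
Change: A[4] 30 -> -12
Changed element was NOT the old max.
  New max = max(old_max, new_val) = max(31, -12) = 31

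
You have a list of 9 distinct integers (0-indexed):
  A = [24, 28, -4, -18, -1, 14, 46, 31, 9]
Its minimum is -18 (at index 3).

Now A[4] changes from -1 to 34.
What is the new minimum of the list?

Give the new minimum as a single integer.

Old min = -18 (at index 3)
Change: A[4] -1 -> 34
Changed element was NOT the old min.
  New min = min(old_min, new_val) = min(-18, 34) = -18

Answer: -18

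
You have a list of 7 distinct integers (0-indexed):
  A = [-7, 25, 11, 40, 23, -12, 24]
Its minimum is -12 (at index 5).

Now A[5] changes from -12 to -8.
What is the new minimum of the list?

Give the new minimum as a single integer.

Answer: -8

Derivation:
Old min = -12 (at index 5)
Change: A[5] -12 -> -8
Changed element WAS the min. Need to check: is -8 still <= all others?
  Min of remaining elements: -7
  New min = min(-8, -7) = -8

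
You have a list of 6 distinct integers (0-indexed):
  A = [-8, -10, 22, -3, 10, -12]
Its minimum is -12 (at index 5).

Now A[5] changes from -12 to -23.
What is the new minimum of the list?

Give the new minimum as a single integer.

Answer: -23

Derivation:
Old min = -12 (at index 5)
Change: A[5] -12 -> -23
Changed element WAS the min. Need to check: is -23 still <= all others?
  Min of remaining elements: -10
  New min = min(-23, -10) = -23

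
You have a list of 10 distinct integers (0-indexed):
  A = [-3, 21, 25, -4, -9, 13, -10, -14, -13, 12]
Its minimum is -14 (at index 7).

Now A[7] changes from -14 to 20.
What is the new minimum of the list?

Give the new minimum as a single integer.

Old min = -14 (at index 7)
Change: A[7] -14 -> 20
Changed element WAS the min. Need to check: is 20 still <= all others?
  Min of remaining elements: -13
  New min = min(20, -13) = -13

Answer: -13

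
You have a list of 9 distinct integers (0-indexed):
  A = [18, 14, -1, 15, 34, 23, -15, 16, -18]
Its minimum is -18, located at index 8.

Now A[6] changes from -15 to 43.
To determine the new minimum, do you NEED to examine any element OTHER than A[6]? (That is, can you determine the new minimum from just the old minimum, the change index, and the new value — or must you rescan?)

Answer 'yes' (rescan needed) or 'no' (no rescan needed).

Answer: no

Derivation:
Old min = -18 at index 8
Change at index 6: -15 -> 43
Index 6 was NOT the min. New min = min(-18, 43). No rescan of other elements needed.
Needs rescan: no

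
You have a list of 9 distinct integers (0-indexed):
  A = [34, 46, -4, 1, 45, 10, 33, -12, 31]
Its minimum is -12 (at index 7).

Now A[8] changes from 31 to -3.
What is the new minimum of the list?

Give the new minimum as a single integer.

Old min = -12 (at index 7)
Change: A[8] 31 -> -3
Changed element was NOT the old min.
  New min = min(old_min, new_val) = min(-12, -3) = -12

Answer: -12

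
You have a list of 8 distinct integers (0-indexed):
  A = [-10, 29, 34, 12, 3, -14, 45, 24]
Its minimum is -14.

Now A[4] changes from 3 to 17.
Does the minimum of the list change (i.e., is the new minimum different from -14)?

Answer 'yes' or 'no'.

Old min = -14
Change: A[4] 3 -> 17
Changed element was NOT the min; min changes only if 17 < -14.
New min = -14; changed? no

Answer: no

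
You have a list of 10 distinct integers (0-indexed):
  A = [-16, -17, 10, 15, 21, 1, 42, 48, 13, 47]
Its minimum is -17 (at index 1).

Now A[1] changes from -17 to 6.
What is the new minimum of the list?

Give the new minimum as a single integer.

Answer: -16

Derivation:
Old min = -17 (at index 1)
Change: A[1] -17 -> 6
Changed element WAS the min. Need to check: is 6 still <= all others?
  Min of remaining elements: -16
  New min = min(6, -16) = -16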